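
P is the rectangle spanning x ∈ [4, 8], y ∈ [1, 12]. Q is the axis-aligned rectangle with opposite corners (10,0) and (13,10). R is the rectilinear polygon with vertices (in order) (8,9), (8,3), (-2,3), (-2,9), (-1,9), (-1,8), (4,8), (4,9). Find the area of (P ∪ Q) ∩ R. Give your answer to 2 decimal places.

24.00

The region (P ∪ Q) ∩ R is the polygon with vertices (8,3), (4,3), (4,8), (4,9), (8,9).
By the shoelace formula its area is 24.00.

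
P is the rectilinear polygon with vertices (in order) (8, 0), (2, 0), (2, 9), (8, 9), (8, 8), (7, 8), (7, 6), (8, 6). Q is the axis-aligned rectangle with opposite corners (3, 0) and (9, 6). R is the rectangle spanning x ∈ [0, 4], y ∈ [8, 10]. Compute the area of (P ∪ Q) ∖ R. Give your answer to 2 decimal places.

56.00

|P ∪ Q| = 58.
|(P ∪ Q) ∩ R| = 2.
|(P ∪ Q) ∖ R| = 58 − 2 = 56.00.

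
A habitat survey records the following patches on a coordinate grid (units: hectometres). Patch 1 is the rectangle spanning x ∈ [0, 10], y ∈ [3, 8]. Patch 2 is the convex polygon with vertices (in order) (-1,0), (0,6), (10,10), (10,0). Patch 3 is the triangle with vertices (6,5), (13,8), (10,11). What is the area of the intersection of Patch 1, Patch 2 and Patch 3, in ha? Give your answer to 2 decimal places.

5.57

The intersection is the polygon with vertices (10,8), (10,6.714), (6,5), (8,8).
By the shoelace formula its area is 5.57.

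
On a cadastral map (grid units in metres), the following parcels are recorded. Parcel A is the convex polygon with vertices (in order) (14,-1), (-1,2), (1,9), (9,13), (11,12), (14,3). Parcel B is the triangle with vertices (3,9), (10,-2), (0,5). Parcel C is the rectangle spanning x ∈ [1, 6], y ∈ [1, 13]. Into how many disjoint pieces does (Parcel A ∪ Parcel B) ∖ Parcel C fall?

(Parcel A ∪ Parcel B) ∖ Parcel C splits into 2 disjoint pieces (area 88.3088, area 7.4).

2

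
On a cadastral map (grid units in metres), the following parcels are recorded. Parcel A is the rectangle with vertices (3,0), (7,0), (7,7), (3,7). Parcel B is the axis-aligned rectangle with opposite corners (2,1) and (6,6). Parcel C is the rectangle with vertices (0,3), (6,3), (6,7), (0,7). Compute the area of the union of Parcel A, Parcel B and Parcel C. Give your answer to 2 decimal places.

By inclusion–exclusion:
Individual areas: |Parcel A| = 28, |Parcel B| = 20, |Parcel C| = 24.
|Parcel A∩Parcel B|: x∈[3,6], y∈[1,6] → 3·5 = 15.
|Parcel A∩Parcel C|: x∈[3,6], y∈[3,7] → 3·4 = 12.
|Parcel B∩Parcel C|: x∈[2,6], y∈[3,6] → 4·3 = 12.
|Parcel A∩Parcel B∩Parcel C| = 9.
|Parcel A ∪ Parcel B ∪ Parcel C| = 72 − 39 + 9 = 42.00.

42.00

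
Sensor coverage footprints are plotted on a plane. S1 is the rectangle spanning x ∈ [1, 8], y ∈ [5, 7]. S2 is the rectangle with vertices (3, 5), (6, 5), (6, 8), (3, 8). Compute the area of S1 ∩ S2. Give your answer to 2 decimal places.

6.00

|S1∩S2|: x∈[3,6], y∈[5,7] → 3·2 = 6.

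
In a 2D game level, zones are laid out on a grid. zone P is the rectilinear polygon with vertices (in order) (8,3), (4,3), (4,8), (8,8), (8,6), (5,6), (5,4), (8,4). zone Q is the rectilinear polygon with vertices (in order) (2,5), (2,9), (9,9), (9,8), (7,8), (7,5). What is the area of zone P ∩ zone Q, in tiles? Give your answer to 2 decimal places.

7.00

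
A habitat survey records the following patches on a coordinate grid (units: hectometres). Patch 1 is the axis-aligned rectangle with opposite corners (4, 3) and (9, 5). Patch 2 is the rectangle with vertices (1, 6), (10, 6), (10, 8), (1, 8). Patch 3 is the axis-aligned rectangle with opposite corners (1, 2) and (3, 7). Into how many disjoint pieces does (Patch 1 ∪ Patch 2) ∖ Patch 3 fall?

(Patch 1 ∪ Patch 2) ∖ Patch 3 splits into 2 disjoint pieces (area 10, area 16).

2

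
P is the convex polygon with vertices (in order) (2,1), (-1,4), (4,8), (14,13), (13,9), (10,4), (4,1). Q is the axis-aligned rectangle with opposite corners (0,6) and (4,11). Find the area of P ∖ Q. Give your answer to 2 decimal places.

77.50

|P| = 80, |P∩Q| = 2.5.
|P ∖ Q| = |P| − |P∩Q| = 80 − 2.5 = 77.50.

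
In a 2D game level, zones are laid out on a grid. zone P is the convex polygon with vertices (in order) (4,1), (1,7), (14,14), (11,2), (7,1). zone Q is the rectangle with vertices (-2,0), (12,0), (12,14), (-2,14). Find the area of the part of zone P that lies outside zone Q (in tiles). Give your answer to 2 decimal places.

|zone P| = 91.5, |zone P∩zone Q| = 84.5769.
|zone P ∖ zone Q| = |zone P| − |zone P∩zone Q| = 91.5 − 84.5769 = 6.92.

6.92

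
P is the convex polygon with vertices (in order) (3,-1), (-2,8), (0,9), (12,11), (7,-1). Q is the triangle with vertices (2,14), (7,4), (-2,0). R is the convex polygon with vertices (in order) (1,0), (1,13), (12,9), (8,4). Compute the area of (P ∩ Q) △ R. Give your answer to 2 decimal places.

|P ∩ Q| = 38.488.
|(P ∩ Q) ∩ R| = 32.8669.
|(P ∩ Q) △ R| = 38.488 + 81 − 65.7339 = 53.75.

53.75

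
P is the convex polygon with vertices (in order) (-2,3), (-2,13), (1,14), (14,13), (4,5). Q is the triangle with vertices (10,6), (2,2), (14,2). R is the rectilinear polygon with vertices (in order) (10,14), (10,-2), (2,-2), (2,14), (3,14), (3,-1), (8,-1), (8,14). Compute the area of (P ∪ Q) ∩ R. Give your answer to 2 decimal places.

25.40

|P ∪ Q| = 126.
|(P ∪ Q) ∩ R| = 25.40.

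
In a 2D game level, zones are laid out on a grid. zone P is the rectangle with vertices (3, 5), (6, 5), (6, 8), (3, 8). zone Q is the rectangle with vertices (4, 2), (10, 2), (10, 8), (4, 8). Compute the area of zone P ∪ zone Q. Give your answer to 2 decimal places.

By inclusion–exclusion:
Individual areas: |zone P| = 9, |zone Q| = 36.
|zone P∩zone Q|: x∈[4,6], y∈[5,8] → 2·3 = 6.
|zone P ∪ zone Q| = 45 − 6 = 39.00.

39.00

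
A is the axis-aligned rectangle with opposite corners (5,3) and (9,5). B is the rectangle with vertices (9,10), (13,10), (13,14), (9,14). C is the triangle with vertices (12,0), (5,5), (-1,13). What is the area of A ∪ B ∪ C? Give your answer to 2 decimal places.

By inclusion–exclusion:
Individual areas: |A| = 8, |B| = 16, |C| = 13.
|A∩B| = 0 (no overlap).
|A∩C| = 3.2.
|B∩C| = 0.
|A∩B∩C| = 0.
|A ∪ B ∪ C| = 37 − 3.2 + 0 = 33.80.

33.80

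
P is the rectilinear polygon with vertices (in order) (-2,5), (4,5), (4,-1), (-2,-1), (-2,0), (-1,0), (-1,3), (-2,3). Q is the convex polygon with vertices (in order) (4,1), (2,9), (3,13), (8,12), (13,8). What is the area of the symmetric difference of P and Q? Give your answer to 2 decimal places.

102.00

|P| = 33, |Q| = 73, |P∩Q| = 2.
|P △ Q| = |P| + |Q| − 2·|P∩Q| = 33 + 73 − 4 = 102.00.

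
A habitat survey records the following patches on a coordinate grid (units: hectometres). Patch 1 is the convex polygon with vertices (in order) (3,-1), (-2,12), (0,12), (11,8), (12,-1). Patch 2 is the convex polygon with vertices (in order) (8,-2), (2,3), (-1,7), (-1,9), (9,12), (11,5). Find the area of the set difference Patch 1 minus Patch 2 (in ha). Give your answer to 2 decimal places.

|Patch 1| = 119, |Patch 1∩Patch 2| = 86.6624.
|Patch 1 ∖ Patch 2| = |Patch 1| − |Patch 1∩Patch 2| = 119 − 86.6624 = 32.34.

32.34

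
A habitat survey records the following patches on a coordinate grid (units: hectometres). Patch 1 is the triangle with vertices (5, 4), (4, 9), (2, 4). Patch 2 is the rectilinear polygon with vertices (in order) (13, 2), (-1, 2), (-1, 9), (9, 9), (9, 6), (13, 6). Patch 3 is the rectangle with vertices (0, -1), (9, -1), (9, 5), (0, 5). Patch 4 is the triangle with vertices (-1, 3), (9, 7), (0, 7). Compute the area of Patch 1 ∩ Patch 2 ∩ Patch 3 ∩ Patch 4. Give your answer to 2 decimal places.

0.61

The intersection is the polygon with vertices (2.4,5), (4,5), (2.095,4.238).
By the shoelace formula its area is 0.61.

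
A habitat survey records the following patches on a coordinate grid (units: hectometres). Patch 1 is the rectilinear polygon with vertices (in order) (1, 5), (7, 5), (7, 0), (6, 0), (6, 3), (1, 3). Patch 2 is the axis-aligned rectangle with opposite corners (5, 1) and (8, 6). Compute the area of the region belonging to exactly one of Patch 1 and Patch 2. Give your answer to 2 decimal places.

|Patch 1| = 15, |Patch 2| = 15, |Patch 1∩Patch 2| = 6.
|Patch 1 △ Patch 2| = |Patch 1| + |Patch 2| − 2·|Patch 1∩Patch 2| = 15 + 15 − 12 = 18.00.

18.00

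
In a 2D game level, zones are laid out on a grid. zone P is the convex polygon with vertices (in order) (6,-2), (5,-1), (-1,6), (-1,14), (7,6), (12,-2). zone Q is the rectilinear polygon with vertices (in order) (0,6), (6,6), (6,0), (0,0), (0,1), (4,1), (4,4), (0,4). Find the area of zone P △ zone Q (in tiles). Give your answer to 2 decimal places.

72.52

|zone P| = 88.5, |zone Q| = 24, |zone P∩zone Q| = 19.9881.
|zone P △ zone Q| = |zone P| + |zone Q| − 2·|zone P∩zone Q| = 88.5 + 24 − 39.9762 = 72.52.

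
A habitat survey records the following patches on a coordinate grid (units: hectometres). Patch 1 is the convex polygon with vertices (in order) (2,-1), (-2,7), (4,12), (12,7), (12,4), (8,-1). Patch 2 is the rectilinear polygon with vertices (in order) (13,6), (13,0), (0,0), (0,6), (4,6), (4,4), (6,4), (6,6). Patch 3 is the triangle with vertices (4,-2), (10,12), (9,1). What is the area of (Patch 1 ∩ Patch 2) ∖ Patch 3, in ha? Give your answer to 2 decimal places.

41.90

|Patch 1 ∩ Patch 2| = 59.35.
|(Patch 1 ∩ Patch 2) ∩ Patch 3| = 17.4459.
|(Patch 1 ∩ Patch 2) ∖ Patch 3| = 59.35 − 17.4459 = 41.90.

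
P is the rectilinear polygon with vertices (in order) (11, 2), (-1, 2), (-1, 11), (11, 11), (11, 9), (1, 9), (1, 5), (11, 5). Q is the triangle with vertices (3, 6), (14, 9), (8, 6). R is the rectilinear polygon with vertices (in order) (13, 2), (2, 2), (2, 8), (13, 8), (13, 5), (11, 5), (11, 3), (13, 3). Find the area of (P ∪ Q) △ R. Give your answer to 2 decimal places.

70.17

|P ∪ Q| = 75.5.
|(P ∪ Q) ∩ R| = 33.6667.
|(P ∪ Q) △ R| = 75.5 + 62 − 67.3333 = 70.17.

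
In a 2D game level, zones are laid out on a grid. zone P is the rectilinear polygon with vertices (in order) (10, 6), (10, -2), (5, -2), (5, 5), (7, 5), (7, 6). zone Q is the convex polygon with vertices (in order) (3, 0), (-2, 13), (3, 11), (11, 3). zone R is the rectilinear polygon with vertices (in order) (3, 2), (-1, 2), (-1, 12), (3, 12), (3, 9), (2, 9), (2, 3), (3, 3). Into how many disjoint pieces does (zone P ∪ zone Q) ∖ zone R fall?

2

(zone P ∪ zone Q) ∖ zone R splits into 2 disjoint pieces (area 71.2067, area 1.55).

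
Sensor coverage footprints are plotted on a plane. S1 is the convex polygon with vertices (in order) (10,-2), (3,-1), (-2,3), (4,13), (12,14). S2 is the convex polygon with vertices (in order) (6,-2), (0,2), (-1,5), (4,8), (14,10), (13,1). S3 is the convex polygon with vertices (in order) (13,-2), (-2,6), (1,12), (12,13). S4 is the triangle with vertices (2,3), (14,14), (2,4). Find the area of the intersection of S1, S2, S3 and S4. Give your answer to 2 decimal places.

4.27

The intersection is the polygon with vertices (8.419,8.884), (2.598,3.548), (2,3.867), (2,4), (7.684,8.737).
By the shoelace formula its area is 4.27.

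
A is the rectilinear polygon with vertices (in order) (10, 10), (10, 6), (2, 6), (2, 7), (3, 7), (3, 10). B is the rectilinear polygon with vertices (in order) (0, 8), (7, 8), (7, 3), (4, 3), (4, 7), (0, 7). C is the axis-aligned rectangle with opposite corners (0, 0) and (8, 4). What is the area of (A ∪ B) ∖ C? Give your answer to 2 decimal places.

38.00

|A ∪ B| = 41.
|(A ∪ B) ∩ C| = 3.
|(A ∪ B) ∖ C| = 41 − 3 = 38.00.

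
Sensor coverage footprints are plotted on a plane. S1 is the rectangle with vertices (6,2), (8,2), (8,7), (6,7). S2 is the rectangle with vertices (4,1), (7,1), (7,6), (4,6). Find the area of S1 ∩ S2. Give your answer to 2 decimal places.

4.00

|S1∩S2|: x∈[6,7], y∈[2,6] → 1·4 = 4.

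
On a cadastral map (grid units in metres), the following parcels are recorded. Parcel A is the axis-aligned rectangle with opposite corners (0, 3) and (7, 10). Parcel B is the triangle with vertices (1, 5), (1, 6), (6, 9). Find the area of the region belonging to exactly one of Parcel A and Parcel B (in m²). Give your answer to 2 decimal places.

46.50

|Parcel A| = 49, |Parcel B| = 2.5, |Parcel A∩Parcel B| = 2.5.
|Parcel A △ Parcel B| = |Parcel A| + |Parcel B| − 2·|Parcel A∩Parcel B| = 49 + 2.5 − 5 = 46.50.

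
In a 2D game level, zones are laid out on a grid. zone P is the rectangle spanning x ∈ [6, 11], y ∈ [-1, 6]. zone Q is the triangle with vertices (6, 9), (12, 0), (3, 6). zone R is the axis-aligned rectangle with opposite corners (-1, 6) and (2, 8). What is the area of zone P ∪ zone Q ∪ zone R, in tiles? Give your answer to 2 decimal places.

51.92

By inclusion–exclusion:
Individual areas: |zone P| = 35, |zone Q| = 22.5, |zone R| = 6.
|zone P∩zone Q| = 11.5833.
|zone P∩zone R| = 0 (no overlap).
|zone Q∩zone R| = 0.
|zone P∩zone Q∩zone R| = 0.
|zone P ∪ zone Q ∪ zone R| = 63.5 − 11.5833 + 0 = 51.92.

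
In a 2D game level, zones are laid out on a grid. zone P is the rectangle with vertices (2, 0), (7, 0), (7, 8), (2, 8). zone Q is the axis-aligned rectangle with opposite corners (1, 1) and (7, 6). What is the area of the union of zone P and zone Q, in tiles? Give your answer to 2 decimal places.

45.00

By inclusion–exclusion:
Individual areas: |zone P| = 40, |zone Q| = 30.
|zone P∩zone Q|: x∈[2,7], y∈[1,6] → 5·5 = 25.
|zone P ∪ zone Q| = 70 − 25 = 45.00.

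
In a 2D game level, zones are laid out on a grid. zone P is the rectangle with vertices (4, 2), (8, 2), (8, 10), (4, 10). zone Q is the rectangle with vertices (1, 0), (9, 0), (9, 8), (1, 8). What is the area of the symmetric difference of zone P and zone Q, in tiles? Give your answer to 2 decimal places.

|zone P∩zone Q|: x∈[4,8], y∈[2,8] → 4·6 = 24.
|zone P △ zone Q| = |zone P| + |zone Q| − 2·|zone P∩zone Q| = 32 + 64 − 48 = 48.00.

48.00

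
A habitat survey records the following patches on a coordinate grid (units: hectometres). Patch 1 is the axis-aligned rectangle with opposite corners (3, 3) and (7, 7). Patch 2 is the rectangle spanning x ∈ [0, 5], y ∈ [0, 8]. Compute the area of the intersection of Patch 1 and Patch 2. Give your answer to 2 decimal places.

8.00

|Patch 1∩Patch 2|: x∈[3,5], y∈[3,7] → 2·4 = 8.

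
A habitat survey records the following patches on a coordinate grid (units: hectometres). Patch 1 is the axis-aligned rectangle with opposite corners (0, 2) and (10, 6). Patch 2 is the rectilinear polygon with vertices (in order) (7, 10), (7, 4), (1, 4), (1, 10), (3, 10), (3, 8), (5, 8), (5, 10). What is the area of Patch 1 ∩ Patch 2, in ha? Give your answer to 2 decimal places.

12.00

The intersection is the polygon with vertices (7,6), (7,4), (1,4), (1,6).
By the shoelace formula its area is 12.00.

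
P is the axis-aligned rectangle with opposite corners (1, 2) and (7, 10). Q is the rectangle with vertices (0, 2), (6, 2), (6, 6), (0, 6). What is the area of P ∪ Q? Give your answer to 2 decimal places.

52.00

By inclusion–exclusion:
Individual areas: |P| = 48, |Q| = 24.
|P∩Q|: x∈[1,6], y∈[2,6] → 5·4 = 20.
|P ∪ Q| = 72 − 20 = 52.00.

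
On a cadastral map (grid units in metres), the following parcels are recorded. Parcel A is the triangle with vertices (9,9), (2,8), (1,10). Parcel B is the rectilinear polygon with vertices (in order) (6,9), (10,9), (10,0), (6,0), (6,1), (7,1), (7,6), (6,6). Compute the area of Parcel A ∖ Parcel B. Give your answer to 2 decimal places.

|Parcel A| = 7.5, |Parcel A∩Parcel B| = 0.6429.
|Parcel A ∖ Parcel B| = |Parcel A| − |Parcel A∩Parcel B| = 7.5 − 0.6429 = 6.86.

6.86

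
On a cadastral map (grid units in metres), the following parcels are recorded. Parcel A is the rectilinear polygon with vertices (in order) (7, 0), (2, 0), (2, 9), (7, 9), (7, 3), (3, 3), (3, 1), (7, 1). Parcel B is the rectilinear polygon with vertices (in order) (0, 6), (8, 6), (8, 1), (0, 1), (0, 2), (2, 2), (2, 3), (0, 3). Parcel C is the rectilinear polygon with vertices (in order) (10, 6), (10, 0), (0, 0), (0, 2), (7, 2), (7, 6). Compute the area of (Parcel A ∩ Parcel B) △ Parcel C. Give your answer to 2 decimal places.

|Parcel A ∩ Parcel B| = 17.
|(Parcel A ∩ Parcel B) ∩ Parcel C| = 1.
|(Parcel A ∩ Parcel B) △ Parcel C| = 17 + 32 − 2 = 47.00.

47.00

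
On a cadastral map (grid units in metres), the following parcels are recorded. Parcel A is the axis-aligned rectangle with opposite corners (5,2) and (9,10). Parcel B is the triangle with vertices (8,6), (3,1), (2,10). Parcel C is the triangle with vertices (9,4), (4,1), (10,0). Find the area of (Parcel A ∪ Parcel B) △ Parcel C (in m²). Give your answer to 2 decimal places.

54.33

|Parcel A ∪ Parcel B| = 49.5.
|(Parcel A ∪ Parcel B) ∩ Parcel C| = 3.3333.
|(Parcel A ∪ Parcel B) △ Parcel C| = 49.5 + 11.5 − 6.6667 = 54.33.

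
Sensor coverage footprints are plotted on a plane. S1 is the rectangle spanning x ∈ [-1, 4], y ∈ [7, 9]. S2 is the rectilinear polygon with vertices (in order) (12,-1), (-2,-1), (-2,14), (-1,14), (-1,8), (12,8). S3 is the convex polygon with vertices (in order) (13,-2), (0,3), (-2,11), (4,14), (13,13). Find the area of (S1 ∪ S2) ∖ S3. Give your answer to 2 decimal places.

|S1 ∪ S2| = 137.
|(S1 ∪ S2) ∩ S3| = 97.45.
|(S1 ∪ S2) ∖ S3| = 137 − 97.45 = 39.55.

39.55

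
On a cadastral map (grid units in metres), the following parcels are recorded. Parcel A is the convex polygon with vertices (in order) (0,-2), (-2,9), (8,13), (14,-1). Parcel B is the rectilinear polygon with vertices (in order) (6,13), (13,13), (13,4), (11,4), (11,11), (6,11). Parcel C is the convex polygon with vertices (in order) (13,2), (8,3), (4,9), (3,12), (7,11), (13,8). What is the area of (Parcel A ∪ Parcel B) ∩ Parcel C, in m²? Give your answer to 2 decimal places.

51.50

|Parcel A ∪ Parcel B| = 183.0857.
|(Parcel A ∪ Parcel B) ∩ Parcel C| = 51.50.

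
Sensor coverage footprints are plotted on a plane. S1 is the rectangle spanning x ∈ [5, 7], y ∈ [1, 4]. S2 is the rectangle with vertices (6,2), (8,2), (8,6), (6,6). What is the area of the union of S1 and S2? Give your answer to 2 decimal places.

By inclusion–exclusion:
Individual areas: |S1| = 6, |S2| = 8.
|S1∩S2|: x∈[6,7], y∈[2,4] → 1·2 = 2.
|S1 ∪ S2| = 14 − 2 = 12.00.

12.00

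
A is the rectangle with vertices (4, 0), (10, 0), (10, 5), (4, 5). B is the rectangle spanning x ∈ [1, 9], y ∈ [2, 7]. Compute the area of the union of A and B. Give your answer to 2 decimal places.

By inclusion–exclusion:
Individual areas: |A| = 30, |B| = 40.
|A∩B|: x∈[4,9], y∈[2,5] → 5·3 = 15.
|A ∪ B| = 70 − 15 = 55.00.

55.00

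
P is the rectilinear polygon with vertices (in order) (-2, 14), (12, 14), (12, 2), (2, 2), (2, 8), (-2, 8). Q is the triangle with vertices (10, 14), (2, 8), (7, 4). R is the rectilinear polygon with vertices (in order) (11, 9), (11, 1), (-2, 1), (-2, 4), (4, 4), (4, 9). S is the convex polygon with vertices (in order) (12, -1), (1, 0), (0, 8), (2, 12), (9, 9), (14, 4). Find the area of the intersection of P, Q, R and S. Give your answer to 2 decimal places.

The intersection is the polygon with vertices (4,6.4), (4,9), (8.5,9), (7,4).
By the shoelace formula its area is 15.15.

15.15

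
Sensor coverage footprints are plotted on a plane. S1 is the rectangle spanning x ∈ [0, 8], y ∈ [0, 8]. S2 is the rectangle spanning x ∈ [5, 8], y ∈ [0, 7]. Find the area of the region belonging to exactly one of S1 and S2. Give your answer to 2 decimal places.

|S1∩S2|: x∈[5,8], y∈[0,7] → 3·7 = 21.
|S1 △ S2| = |S1| + |S2| − 2·|S1∩S2| = 64 + 21 − 42 = 43.00.

43.00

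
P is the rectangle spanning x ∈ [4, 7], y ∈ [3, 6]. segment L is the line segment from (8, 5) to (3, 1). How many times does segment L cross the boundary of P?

The segment meets the boundary at (5.5,3), (7,4.2).

2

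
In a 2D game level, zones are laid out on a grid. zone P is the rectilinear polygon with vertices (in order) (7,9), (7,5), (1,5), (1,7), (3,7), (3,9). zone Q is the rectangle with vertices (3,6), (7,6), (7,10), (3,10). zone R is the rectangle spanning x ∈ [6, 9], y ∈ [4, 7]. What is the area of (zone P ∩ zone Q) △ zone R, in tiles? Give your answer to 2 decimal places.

19.00

|zone P ∩ zone Q| = 12.
|(zone P ∩ zone Q) ∩ zone R| = 1.
|(zone P ∩ zone Q) △ zone R| = 12 + 9 − 2 = 19.00.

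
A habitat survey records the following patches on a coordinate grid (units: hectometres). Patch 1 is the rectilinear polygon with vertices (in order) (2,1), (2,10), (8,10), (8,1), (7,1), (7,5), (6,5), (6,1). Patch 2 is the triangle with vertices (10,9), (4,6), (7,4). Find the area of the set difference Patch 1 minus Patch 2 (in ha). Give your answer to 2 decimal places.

42.50

|Patch 1| = 50, |Patch 1∩Patch 2| = 7.5.
|Patch 1 ∖ Patch 2| = |Patch 1| − |Patch 1∩Patch 2| = 50 − 7.5 = 42.50.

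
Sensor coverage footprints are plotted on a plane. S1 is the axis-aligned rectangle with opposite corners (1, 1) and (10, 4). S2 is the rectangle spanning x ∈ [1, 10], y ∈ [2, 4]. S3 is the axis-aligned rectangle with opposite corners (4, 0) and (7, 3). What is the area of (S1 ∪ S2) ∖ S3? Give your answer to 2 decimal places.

21.00

|S1 ∪ S2| = 27.
|(S1 ∪ S2) ∩ S3| = 6.
|(S1 ∪ S2) ∖ S3| = 27 − 6 = 21.00.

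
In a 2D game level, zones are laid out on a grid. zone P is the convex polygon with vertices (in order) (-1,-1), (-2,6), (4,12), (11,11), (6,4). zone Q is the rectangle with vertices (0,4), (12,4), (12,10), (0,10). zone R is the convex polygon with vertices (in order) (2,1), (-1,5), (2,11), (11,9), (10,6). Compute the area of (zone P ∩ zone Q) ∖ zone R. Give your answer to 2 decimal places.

|zone P ∩ zone Q| = 46.8571.
|(zone P ∩ zone Q) ∩ zone R| = 44.9829.
|(zone P ∩ zone Q) ∖ zone R| = 46.8571 − 44.9829 = 1.87.

1.87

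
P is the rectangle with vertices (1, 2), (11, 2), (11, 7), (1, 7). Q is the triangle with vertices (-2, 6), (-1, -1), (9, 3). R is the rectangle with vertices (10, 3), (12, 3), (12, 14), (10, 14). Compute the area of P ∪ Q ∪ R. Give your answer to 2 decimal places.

89.52

By inclusion–exclusion:
Individual areas: |P| = 50, |Q| = 37, |R| = 22.
|P∩Q| = 15.4773.
|P∩R|: x∈[10,11], y∈[3,7] → 1·4 = 4.
|Q∩R| = 0.
|P∩Q∩R| = 0.
|P ∪ Q ∪ R| = 109 − 19.4773 + 0 = 89.52.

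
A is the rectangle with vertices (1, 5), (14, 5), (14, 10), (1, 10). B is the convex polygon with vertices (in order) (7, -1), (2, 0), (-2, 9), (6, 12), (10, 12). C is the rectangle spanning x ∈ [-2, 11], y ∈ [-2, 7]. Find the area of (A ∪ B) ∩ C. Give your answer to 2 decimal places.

60.54

The region (A ∪ B) ∩ C is the polygon with vertices (8.385,5), (7,-1), (2,0), (-1.111,7), (11,7), (11,5).
By the shoelace formula its area is 60.54.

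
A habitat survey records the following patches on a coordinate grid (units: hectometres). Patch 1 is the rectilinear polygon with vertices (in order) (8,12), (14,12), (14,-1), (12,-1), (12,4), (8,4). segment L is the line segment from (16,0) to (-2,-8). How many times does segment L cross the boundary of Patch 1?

The segment meets the boundary at (13.75,-1), (14,-0.889).

2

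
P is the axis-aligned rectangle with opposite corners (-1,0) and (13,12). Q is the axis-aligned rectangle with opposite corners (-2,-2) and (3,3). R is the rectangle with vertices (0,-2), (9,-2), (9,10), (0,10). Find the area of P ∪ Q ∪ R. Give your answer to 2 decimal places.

By inclusion–exclusion:
Individual areas: |P| = 168, |Q| = 25, |R| = 108.
|P∩Q|: x∈[-1,3], y∈[0,3] → 4·3 = 12.
|P∩R|: x∈[0,9], y∈[0,10] → 9·10 = 90.
|Q∩R|: x∈[0,3], y∈[-2,3] → 3·5 = 15.
|P∩Q∩R| = 9.
|P ∪ Q ∪ R| = 301 − 117 + 9 = 193.00.

193.00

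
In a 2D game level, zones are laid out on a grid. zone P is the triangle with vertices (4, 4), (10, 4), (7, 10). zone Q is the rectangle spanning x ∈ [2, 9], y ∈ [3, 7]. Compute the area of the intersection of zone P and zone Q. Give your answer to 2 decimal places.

12.50

The intersection is the polygon with vertices (4,4), (5.5,7), (8.5,7), (9,6), (9,4).
By the shoelace formula its area is 12.50.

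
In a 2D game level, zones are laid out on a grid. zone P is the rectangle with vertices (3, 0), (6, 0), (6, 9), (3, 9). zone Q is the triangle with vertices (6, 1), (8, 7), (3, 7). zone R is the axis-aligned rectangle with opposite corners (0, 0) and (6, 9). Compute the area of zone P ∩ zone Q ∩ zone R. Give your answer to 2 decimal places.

9.00

The intersection is the polygon with vertices (3,7), (6,7), (6,1).
By the shoelace formula its area is 9.00.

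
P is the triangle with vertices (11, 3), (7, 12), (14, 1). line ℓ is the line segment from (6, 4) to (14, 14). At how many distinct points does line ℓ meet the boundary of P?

2

The segment meets the boundary at (9.392,8.241), (8.929,7.661).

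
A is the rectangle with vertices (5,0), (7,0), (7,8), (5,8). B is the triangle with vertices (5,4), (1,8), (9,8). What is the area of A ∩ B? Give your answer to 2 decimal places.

The intersection is the polygon with vertices (7,6), (5,4), (5,8), (7,8).
By the shoelace formula its area is 6.00.

6.00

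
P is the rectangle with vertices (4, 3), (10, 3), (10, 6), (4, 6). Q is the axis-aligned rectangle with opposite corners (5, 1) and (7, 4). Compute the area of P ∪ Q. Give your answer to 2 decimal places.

22.00

By inclusion–exclusion:
Individual areas: |P| = 18, |Q| = 6.
|P∩Q|: x∈[5,7], y∈[3,4] → 2·1 = 2.
|P ∪ Q| = 24 − 2 = 22.00.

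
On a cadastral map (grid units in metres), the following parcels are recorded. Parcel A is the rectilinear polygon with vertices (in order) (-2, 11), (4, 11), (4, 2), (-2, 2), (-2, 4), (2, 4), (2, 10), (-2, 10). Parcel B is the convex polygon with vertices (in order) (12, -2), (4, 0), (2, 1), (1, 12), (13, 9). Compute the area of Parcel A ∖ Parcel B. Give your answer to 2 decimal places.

10.77

|Parcel A| = 30, |Parcel A∩Parcel B| = 19.2273.
|Parcel A ∖ Parcel B| = |Parcel A| − |Parcel A∩Parcel B| = 30 − 19.2273 = 10.77.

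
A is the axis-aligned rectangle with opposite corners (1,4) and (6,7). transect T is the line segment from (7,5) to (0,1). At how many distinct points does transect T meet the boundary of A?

The segment meets the boundary at (5.25,4), (6,4.429).

2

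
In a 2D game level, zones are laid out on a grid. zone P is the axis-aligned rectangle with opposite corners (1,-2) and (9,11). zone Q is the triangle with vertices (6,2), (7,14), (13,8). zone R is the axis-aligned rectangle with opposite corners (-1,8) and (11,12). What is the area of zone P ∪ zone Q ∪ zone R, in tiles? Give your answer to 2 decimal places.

By inclusion–exclusion:
Individual areas: |zone P| = 104, |zone Q| = 39, |zone R| = 48.
|zone P∩zone Q| = 19.7679.
|zone P∩zone R|: x∈[1,9], y∈[8,11] → 8·3 = 24.
|zone Q∩zone R| = 15.3333.
|zone P∩zone Q∩zone R| = 7.125.
|zone P ∪ zone Q ∪ zone R| = 191 − 59.1012 + 7.125 = 139.02.

139.02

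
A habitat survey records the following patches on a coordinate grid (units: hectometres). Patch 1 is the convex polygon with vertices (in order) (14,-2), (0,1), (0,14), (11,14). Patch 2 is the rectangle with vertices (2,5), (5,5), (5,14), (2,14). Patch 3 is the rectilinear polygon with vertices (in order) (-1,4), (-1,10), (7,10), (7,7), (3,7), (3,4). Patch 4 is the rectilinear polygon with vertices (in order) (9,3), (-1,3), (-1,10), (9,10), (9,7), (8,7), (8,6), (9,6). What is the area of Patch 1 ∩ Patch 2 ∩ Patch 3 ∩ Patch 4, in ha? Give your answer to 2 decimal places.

11.00

The intersection is the polygon with vertices (3,7), (3,5), (2,5), (2,10), (5,10), (5,7).
By the shoelace formula its area is 11.00.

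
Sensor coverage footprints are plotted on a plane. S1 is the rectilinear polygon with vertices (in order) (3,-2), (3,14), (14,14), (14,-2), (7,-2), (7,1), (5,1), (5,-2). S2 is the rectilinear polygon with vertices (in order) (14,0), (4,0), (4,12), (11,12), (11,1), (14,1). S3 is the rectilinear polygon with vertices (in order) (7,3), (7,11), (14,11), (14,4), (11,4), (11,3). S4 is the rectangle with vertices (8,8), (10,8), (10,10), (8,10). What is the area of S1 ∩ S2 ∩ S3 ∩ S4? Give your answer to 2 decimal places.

4.00

The intersection is the polygon with vertices (8,8), (8,10), (10,10), (10,8).
By the shoelace formula its area is 4.00.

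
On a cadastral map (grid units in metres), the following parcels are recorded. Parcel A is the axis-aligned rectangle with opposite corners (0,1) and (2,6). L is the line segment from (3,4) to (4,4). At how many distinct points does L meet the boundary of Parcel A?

0

The segment lies entirely outside Parcel A and never meets its boundary.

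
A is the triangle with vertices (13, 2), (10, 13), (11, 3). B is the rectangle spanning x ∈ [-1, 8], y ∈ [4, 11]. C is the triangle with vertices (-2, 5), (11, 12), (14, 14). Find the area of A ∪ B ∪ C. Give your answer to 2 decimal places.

73.75

By inclusion–exclusion:
Individual areas: |A| = 9.5, |B| = 63, |C| = 2.5.
|A∩B| = 0.
|A∩C| = 0.0584.
|B∩C| = 1.1899.
|A∩B∩C| = 0.
|A ∪ B ∪ C| = 75 − 1.2483 + 0 = 73.75.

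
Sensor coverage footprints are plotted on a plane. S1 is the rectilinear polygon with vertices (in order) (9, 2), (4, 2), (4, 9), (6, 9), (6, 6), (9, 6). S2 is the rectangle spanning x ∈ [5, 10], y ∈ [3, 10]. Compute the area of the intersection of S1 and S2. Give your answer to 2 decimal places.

15.00

The intersection is the polygon with vertices (6,9), (6,6), (9,6), (9,3), (5,3), (5,9).
By the shoelace formula its area is 15.00.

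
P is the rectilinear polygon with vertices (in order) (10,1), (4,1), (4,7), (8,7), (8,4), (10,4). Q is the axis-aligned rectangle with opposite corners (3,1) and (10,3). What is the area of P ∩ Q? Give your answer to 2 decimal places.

12.00

The intersection is the polygon with vertices (4,1), (4,3), (10,3), (10,1).
By the shoelace formula its area is 12.00.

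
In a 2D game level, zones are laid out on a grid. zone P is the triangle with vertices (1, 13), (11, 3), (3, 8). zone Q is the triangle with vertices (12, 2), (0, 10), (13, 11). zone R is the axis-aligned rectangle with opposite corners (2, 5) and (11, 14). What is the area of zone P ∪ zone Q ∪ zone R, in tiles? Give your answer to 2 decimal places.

100.33

By inclusion–exclusion:
Individual areas: |zone P| = 15, |zone Q| = 58, |zone R| = 81.
|zone P∩zone Q| = 12.6908.
|zone P∩zone R| = 13.05.
|zone Q∩zone R| = 39.4167.
|zone P∩zone Q∩zone R| = 11.4908.
|zone P ∪ zone Q ∪ zone R| = 154 − 65.1575 + 11.4908 = 100.33.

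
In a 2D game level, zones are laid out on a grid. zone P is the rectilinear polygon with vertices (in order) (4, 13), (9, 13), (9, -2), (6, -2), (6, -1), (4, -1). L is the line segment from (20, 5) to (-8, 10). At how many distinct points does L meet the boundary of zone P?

2

The segment meets the boundary at (4,7.857), (9,6.964).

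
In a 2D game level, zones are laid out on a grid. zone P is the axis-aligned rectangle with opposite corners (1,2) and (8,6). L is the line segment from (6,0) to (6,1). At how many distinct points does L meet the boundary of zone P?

The segment lies entirely outside zone P and never meets its boundary.

0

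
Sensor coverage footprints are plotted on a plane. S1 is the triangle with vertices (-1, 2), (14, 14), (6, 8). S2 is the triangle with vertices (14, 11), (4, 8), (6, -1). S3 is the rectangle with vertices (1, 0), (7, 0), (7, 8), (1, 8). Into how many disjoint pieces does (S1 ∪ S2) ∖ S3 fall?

(S1 ∪ S2) ∖ S3 splits into 3 disjoint pieces (area 0.1143, area 31.75, area 0.4444).

3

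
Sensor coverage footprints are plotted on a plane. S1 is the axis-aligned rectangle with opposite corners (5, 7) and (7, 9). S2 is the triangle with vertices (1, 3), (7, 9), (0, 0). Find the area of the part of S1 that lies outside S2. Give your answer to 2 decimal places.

3.56

|S1| = 4, |S1∩S2| = 0.4444.
|S1 ∖ S2| = |S1| − |S1∩S2| = 4 − 0.4444 = 3.56.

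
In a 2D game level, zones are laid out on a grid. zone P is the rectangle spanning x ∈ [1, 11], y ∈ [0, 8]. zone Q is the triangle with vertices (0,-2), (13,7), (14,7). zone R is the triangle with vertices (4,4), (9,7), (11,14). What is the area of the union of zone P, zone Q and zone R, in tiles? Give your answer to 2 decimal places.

By inclusion–exclusion:
Individual areas: |zone P| = 80, |zone Q| = 4.5, |zone R| = 14.5.
|zone P∩zone Q| = 2.7695.
|zone P∩zone R| = 7.0429.
|zone Q∩zone R| = 0.
|zone P∩zone Q∩zone R| = 0.
|zone P ∪ zone Q ∪ zone R| = 99 − 9.8124 + 0 = 89.19.

89.19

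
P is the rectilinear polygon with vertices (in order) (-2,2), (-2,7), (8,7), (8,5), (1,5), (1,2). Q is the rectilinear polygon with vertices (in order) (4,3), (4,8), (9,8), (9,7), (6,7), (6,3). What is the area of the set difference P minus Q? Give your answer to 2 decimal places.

|P| = 29, |P∩Q| = 4.
|P ∖ Q| = |P| − |P∩Q| = 29 − 4 = 25.00.

25.00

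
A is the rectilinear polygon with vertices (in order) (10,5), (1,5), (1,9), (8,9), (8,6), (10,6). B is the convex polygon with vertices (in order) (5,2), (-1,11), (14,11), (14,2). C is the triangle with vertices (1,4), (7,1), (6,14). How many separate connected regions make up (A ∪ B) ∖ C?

(A ∪ B) ∖ C splits into 2 disjoint pieces (area 15, area 66.8077).

2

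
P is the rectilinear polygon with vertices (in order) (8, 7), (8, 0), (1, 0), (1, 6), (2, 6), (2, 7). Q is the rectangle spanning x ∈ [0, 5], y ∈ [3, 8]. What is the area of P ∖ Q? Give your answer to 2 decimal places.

33.00

|P| = 48, |P∩Q| = 15.
|P ∖ Q| = |P| − |P∩Q| = 48 − 15 = 33.00.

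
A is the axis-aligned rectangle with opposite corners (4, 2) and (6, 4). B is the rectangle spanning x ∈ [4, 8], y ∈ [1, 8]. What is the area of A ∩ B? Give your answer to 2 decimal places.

4.00

|A∩B|: x∈[4,6], y∈[2,4] → 2·2 = 4.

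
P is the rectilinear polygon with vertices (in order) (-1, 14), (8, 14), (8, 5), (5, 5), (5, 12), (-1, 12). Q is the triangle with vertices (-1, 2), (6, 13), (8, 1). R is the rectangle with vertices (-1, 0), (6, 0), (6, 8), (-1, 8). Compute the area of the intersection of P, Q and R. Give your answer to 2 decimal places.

3.00

The intersection is the polygon with vertices (5,8), (6,8), (6,5), (5,5).
By the shoelace formula its area is 3.00.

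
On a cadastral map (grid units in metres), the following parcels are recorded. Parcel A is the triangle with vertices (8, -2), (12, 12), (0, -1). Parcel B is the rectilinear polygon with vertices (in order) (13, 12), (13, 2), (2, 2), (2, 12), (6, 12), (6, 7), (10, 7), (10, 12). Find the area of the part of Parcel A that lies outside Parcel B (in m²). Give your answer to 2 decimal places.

29.84

|Parcel A| = 58, |Parcel A∩Parcel B| = 28.163.
|Parcel A ∖ Parcel B| = |Parcel A| − |Parcel A∩Parcel B| = 58 − 28.163 = 29.84.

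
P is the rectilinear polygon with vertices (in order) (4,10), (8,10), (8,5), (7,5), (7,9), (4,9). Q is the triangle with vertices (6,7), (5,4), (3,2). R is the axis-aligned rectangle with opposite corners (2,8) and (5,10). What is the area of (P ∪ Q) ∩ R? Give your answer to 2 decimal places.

The region (P ∪ Q) ∩ R is the polygon with vertices (4,9), (4,10), (5,10), (5,9).
By the shoelace formula its area is 1.00.

1.00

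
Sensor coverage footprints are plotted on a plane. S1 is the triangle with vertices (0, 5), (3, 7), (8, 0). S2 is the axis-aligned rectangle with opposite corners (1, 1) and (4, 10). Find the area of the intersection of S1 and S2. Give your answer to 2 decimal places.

The intersection is the polygon with vertices (3,7), (4,5.6), (4,2.5), (1,4.375), (1,5.667).
By the shoelace formula its area is 8.65.

8.65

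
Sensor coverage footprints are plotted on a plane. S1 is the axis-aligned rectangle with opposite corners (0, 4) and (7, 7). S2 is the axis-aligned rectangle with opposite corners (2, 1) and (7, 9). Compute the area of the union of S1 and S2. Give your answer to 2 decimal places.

46.00

By inclusion–exclusion:
Individual areas: |S1| = 21, |S2| = 40.
|S1∩S2|: x∈[2,7], y∈[4,7] → 5·3 = 15.
|S1 ∪ S2| = 61 − 15 = 46.00.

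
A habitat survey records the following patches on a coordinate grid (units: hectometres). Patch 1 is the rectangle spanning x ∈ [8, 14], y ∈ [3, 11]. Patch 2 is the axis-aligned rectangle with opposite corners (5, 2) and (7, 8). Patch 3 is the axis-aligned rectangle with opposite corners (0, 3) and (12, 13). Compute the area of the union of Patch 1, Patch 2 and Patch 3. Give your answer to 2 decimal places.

By inclusion–exclusion:
Individual areas: |Patch 1| = 48, |Patch 2| = 12, |Patch 3| = 120.
|Patch 1∩Patch 2| = 0 (no overlap).
|Patch 1∩Patch 3|: x∈[8,12], y∈[3,11] → 4·8 = 32.
|Patch 2∩Patch 3|: x∈[5,7], y∈[3,8] → 2·5 = 10.
|Patch 1∩Patch 2∩Patch 3| = 0.
|Patch 1 ∪ Patch 2 ∪ Patch 3| = 180 − 42 + 0 = 138.00.

138.00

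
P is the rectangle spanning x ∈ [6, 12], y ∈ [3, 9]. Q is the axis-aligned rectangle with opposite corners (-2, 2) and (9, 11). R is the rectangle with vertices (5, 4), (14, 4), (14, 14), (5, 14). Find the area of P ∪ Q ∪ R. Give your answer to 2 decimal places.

164.00

By inclusion–exclusion:
Individual areas: |P| = 36, |Q| = 99, |R| = 90.
|P∩Q|: x∈[6,9], y∈[3,9] → 3·6 = 18.
|P∩R|: x∈[6,12], y∈[4,9] → 6·5 = 30.
|Q∩R|: x∈[5,9], y∈[4,11] → 4·7 = 28.
|P∩Q∩R| = 15.
|P ∪ Q ∪ R| = 225 − 76 + 15 = 164.00.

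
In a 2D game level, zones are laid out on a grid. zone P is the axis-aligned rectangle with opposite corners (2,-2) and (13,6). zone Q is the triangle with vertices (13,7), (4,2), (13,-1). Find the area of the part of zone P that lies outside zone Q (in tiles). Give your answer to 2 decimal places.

|zone P| = 88, |zone P∩zone Q| = 35.1.
|zone P ∖ zone Q| = |zone P| − |zone P∩zone Q| = 88 − 35.1 = 52.90.

52.90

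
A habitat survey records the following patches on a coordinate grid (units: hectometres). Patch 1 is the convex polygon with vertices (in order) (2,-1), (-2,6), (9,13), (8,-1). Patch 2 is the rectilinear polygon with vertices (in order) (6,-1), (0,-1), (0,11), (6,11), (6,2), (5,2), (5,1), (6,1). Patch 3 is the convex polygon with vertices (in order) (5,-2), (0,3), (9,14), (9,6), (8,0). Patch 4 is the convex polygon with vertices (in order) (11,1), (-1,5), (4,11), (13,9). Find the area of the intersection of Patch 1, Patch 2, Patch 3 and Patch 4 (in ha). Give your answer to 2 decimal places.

18.89

The intersection is the polygon with vertices (6,10.333), (6,2.667), (1.071,4.309).
By the shoelace formula its area is 18.89.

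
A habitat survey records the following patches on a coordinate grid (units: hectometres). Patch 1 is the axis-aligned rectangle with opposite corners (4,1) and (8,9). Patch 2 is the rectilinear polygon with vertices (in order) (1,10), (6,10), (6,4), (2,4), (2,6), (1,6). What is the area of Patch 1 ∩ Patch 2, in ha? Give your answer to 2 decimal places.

10.00

The intersection is the polygon with vertices (4,9), (6,9), (6,4), (4,4).
By the shoelace formula its area is 10.00.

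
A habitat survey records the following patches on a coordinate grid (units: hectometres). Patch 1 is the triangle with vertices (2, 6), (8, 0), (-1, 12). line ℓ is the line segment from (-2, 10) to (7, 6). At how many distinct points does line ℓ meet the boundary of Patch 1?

The segment meets the boundary at (1.75,8.333), (0.571,8.857).

2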